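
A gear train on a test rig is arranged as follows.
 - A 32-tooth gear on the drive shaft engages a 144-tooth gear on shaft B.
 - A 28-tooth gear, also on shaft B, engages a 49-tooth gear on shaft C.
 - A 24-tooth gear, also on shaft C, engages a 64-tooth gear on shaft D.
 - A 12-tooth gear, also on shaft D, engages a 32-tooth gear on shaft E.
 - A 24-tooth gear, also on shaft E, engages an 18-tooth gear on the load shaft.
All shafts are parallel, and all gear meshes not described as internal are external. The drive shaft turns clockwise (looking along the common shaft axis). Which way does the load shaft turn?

counterclockwise

the drive shaft → shaft B: external mesh, 1 reversal → CCW.
shaft B → shaft C: external mesh, 1 reversal → CW.
shaft C → shaft D: external mesh, 1 reversal → CCW.
shaft D → shaft E: external mesh, 1 reversal → CW.
shaft E → the load shaft: external mesh, 1 reversal → CCW.
5 reversals in total — an odd number — so the load shaft turns opposite to the drive shaft.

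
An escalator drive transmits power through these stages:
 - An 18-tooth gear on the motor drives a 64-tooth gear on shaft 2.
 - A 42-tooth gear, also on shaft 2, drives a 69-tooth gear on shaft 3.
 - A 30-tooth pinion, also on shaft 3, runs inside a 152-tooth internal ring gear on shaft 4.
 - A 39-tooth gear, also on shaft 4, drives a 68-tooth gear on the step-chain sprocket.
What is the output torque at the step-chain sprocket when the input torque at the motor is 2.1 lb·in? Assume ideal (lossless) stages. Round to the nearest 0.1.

108.4 lb·in

Gear mesh: ratio = 64/18 = 3.5556; torque at shaft 2 = 2.1 × 3.5556 = 7.4667 lb·in.
Gear mesh: ratio = 69/42 = 1.6429; torque at shaft 3 = 7.4667 × 1.6429 = 12.267 lb·in.
Internal gear: ratio = 152/30 = 5.0667; torque at shaft 4 = 12.267 × 5.0667 = 62.151 lb·in.
Gear mesh: ratio = 68/39 = 1.7436; torque at the step-chain sprocket = 62.151 × 1.7436 = 108.37 lb·in.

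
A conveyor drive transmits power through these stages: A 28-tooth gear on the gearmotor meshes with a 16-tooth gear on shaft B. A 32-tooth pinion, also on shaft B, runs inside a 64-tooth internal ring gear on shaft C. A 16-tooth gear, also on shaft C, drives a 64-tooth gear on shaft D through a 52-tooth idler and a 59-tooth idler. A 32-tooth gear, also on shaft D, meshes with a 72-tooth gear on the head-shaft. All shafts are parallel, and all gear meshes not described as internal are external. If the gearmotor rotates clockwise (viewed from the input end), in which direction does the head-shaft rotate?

counterclockwise

the gearmotor → shaft B: external mesh, 1 reversal → CCW.
shaft B → shaft C: internal mesh, same direction → CCW.
shaft C → shaft D: driver → idler → idler → driven is 3 external meshes, 3 reversals → CW.
shaft D → the head-shaft: external mesh, 1 reversal → CCW.
5 reversals in total — an odd number — so the head-shaft turns opposite to the gearmotor.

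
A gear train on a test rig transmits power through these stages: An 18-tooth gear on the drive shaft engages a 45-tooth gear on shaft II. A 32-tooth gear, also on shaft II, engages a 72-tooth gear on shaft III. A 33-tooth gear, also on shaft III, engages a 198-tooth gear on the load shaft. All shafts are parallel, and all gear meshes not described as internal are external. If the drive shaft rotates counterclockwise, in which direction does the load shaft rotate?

the drive shaft → shaft II: external mesh, 1 reversal → CW.
shaft II → shaft III: external mesh, 1 reversal → CCW.
shaft III → the load shaft: external mesh, 1 reversal → CW.
3 reversals in total — an odd number — so the load shaft turns opposite to the drive shaft.

clockwise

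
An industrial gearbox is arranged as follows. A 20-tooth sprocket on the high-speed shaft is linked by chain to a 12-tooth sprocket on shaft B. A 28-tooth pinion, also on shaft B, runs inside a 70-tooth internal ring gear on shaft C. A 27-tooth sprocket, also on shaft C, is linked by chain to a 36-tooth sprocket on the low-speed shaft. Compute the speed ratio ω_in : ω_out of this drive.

Each stage contributes driven/driver: chain 12/20 = 0.6, internal gear 70/28 = 2.5, chain 36/27 = 1.3333.
Overall: 0.6 × 2.5 × 1.3333 = 2.

2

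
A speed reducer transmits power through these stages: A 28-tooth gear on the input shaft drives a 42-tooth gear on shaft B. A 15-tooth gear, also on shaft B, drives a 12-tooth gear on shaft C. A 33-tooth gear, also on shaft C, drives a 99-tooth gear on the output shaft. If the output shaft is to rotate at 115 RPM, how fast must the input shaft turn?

Overall ratio R = 1.5 × 0.8 × 3 = 3.6.
Required input speed = output speed × R = 115 × 3.6 = 414 RPM.

414 RPM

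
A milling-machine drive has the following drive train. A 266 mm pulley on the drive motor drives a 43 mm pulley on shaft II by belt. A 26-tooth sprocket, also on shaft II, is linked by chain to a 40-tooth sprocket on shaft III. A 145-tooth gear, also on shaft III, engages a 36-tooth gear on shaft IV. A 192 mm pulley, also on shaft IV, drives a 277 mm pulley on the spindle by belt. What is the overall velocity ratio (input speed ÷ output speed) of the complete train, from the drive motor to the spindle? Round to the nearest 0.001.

0.089

Each stage contributes driven/driver: belt 43/266 = 0.16165, chain 40/26 = 1.5385, gear mesh 36/145 = 0.24828, belt 277/192 = 1.4427.
Overall: 0.16165 × 1.5385 × 0.24828 × 1.4427 = 0.089081.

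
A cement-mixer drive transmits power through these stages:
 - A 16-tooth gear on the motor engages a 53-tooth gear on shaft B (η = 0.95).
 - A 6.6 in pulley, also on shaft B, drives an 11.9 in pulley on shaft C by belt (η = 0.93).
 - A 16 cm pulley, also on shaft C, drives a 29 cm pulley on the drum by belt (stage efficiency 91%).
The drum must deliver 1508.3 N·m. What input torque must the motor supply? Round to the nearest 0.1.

Overall ratio R = 3.3125 × 1.803 × 1.8125 = 10.825; overall efficiency η = 0.95 × 0.93 × 0.91 = 0.8040.
Input torque = output torque / (R × η) = 1508.3 / (10.825 × 0.8040) = 173.3 N·m.

173.3 N·m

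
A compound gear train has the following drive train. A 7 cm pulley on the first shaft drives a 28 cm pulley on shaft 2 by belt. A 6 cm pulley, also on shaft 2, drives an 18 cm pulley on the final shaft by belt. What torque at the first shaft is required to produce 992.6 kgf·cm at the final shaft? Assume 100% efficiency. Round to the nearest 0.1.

82.7 kgf·cm

Overall ratio R = 4 × 3 = 12.
Input torque = output torque / R = 992.6 / 12 = 82.717 kgf·cm.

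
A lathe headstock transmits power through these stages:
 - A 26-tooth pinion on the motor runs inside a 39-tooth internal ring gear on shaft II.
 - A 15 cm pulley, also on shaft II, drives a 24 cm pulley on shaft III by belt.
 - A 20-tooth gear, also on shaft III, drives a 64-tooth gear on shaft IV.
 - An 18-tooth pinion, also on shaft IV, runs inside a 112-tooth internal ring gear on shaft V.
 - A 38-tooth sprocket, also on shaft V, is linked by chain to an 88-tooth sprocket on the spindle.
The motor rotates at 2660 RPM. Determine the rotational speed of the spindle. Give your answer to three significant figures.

Internal gear: ratio = 39/26 = 1.5, so shaft II turns at 2660 / 1.5 = 1773.3 RPM.
Belt: ratio = 24/15 = 1.6, so shaft III turns at 1773.3 / 1.6 = 1108.3 RPM.
Gear mesh: ratio = 64/20 = 3.2, so shaft IV turns at 1108.3 / 3.2 = 346.35 RPM.
Internal gear: ratio = 112/18 = 6.2222, so shaft V turns at 346.35 / 6.2222 = 55.664 RPM.
Chain: ratio = 88/38 = 2.3158, so the spindle turns at 55.664 / 2.3158 = 24.037 RPM.

24.0 RPM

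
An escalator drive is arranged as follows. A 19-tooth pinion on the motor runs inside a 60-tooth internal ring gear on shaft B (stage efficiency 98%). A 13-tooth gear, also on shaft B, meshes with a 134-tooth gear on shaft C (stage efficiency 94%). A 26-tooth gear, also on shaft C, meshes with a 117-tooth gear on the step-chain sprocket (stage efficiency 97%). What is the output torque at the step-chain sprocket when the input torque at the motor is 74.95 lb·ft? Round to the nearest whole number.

After the internal gear (60/19): 74.95 × 3.1579 × 0.98 = 231.95 lb·ft
After the gear mesh (134/13): 231.95 × 10.308 × 0.94 = 2247.4 lb·ft
After the gear mesh (117/26): 2247.4 × 4.5 × 0.97 = 9810 lb·ft

9810 lb·ft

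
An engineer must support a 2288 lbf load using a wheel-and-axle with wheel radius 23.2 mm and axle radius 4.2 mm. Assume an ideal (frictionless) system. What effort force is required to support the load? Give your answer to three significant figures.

414 lbf

Wheel-and-axle MA = R/r = 23.2/4.2 = 5.5238.
Effort = load / MA = 2288 / 5.5238 = 414.21 lbf.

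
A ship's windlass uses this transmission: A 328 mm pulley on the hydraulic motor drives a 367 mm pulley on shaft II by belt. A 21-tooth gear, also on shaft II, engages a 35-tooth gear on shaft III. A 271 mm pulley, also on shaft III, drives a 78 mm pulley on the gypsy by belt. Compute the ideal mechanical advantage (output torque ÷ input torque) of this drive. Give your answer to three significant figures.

Each stage contributes driven/driver: belt 367/328 = 1.1189, gear mesh 35/21 = 1.6667, belt 78/271 = 0.28782.
Overall: 1.1189 × 1.6667 × 0.28782 = 0.53674.

0.537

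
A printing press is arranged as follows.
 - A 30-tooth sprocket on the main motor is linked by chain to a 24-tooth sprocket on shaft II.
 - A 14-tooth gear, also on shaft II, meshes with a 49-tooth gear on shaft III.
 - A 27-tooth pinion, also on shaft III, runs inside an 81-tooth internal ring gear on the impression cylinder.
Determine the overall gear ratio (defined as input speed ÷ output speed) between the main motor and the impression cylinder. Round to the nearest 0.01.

8.40

Each stage contributes driven/driver: chain 24/30 = 0.8, gear mesh 49/14 = 3.5, internal gear 81/27 = 3.
Overall: 0.8 × 3.5 × 3 = 8.4.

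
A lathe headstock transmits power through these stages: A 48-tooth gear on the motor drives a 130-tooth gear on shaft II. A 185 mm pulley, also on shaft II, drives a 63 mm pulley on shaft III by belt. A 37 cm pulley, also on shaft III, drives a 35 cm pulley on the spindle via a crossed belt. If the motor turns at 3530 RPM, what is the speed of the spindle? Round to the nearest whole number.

the motor → shaft II (gear mesh, 130/48): 3530 ÷ 2.7083 = 1303.4 RPM
shaft II → shaft III (belt, 63/185): 1303.4 ÷ 0.34054 = 3827.4 RPM
shaft III → the spindle (belt, 35/37): 3827.4 ÷ 0.94595 = 4046.1 RPM

4046 RPM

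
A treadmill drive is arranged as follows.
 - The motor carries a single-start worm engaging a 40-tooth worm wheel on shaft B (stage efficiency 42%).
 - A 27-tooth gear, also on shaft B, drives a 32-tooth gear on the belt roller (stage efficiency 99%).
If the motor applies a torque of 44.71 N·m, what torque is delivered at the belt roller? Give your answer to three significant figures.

881 N·m

worm 40/1 = 40 → τ = 44.71·40·0.42 = 751.13 N·m
gear mesh 32/27 = 1.1852 → τ = 751.13·1.1852·0.99 = 881.32 N·m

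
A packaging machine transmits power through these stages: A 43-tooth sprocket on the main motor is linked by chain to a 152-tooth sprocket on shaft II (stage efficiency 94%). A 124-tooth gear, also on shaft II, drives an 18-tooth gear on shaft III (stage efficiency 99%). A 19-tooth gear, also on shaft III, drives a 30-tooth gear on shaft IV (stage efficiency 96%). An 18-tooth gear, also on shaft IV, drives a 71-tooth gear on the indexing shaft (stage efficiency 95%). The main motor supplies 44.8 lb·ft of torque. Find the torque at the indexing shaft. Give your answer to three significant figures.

After the chain (152/43): 44.8 × 3.5349 × 0.94 = 148.86 lb·ft
After the gear mesh (18/124): 148.86 × 0.14516 × 0.99 = 21.393 lb·ft
After the gear mesh (30/19): 21.393 × 1.5789 × 0.96 = 32.427 lb·ft
After the gear mesh (71/18): 32.427 × 3.9444 × 0.95 = 121.51 lb·ft

122 lb·ft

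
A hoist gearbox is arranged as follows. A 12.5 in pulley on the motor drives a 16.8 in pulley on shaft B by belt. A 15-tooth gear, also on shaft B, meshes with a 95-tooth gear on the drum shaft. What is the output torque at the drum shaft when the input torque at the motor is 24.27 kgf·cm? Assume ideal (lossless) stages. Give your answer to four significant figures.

206.6 kgf·cm

After the belt (16.8/12.5): 24.27 × 1.344 = 32.619 kgf·cm
After the gear mesh (95/15): 32.619 × 6.3333 = 206.59 kgf·cm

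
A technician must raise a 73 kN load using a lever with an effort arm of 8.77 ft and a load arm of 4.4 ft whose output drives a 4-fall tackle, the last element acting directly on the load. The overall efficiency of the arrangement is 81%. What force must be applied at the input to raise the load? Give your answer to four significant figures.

11.30 kN

Lever MA = effort arm / load arm = 8.77/4.4 = 1.9932.
Block-and-tackle MA = number of supporting rope parts = 4.
Combined ideal MA = 1.9932 × 4 = 7.9727.
Actual MA = 7.9727 × 0.81 = 6.4579.
Effort = load / actual MA = 73 / 6.4579 = 11.304 kN.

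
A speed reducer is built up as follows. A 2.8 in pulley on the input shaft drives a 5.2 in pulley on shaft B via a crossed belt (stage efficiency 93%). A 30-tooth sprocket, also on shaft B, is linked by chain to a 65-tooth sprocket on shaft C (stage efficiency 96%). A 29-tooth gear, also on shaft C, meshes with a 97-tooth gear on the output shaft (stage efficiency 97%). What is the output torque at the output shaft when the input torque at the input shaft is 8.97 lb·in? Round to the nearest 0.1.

Belt: ratio = 5.2/2.8 = 1.8571; torque at shaft B = 8.97 × 1.8571 × 0.93 = 15.492 lb·in.
Chain: ratio = 65/30 = 2.1667; torque at shaft C = 15.492 × 2.1667 × 0.96 = 32.224 lb·in.
Gear mesh: ratio = 97/29 = 3.3448; torque at the output shaft = 32.224 × 3.3448 × 0.97 = 104.55 lb·in.

104.6 lb·in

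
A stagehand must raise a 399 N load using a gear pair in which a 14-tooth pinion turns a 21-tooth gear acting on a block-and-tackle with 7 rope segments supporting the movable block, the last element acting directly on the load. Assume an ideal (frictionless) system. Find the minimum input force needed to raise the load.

38 N

Gear pair MA = 21/14 = 1.5.
Block-and-tackle MA = number of supporting rope parts = 7.
Combined ideal MA = 1.5 × 7 = 10.5.
Effort = load / MA = 399 / 10.5 = 38 N.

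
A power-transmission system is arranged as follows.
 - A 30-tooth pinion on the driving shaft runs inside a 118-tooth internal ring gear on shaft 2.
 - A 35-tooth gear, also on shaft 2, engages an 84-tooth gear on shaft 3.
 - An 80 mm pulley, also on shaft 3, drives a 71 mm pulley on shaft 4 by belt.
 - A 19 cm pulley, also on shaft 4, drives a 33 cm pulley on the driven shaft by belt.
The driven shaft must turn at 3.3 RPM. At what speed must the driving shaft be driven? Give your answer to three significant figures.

Overall ratio R = 3.9333 × 2.4 × 0.8875 × 1.7368 = 14.551.
Required input speed = output speed × R = 3.3 × 14.551 = 48.019 RPM.

48.0 RPM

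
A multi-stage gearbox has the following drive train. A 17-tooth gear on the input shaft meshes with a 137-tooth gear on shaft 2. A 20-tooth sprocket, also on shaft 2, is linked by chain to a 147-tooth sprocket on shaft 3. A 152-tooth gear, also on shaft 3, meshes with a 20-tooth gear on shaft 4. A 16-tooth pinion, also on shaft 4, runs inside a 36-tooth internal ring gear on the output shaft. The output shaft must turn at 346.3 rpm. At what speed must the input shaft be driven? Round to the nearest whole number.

Overall ratio R = 8.0588 × 7.35 × 0.13158 × 2.25 = 17.536.
Required input speed = output speed × R = 346.3 × 17.536 = 6072.7 rpm.

6073 rpm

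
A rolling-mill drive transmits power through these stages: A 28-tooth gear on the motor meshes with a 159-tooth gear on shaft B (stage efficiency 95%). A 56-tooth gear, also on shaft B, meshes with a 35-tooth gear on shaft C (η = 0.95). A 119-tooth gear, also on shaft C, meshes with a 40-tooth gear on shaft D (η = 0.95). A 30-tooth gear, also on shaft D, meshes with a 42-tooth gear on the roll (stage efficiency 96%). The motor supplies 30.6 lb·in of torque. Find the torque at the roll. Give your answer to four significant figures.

42.07 lb·in

gear mesh 159/28 = 5.6786 → τ = 30.6·5.6786·0.95 = 165.08 lb·in
gear mesh 35/56 = 0.625 → τ = 165.08·0.625·0.95 = 98.014 lb·in
gear mesh 40/119 = 0.33613 → τ = 98.014·0.33613·0.95 = 31.299 lb·in
gear mesh 42/30 = 1.4 → τ = 31.299·1.4·0.96 = 42.065 lb·in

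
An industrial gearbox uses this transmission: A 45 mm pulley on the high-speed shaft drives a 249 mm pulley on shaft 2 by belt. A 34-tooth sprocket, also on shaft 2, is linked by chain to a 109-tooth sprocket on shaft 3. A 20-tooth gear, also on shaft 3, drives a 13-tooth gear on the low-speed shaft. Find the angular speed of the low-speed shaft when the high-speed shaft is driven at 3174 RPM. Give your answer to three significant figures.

belt 249/45 = 5.5333 → 3174/5.5333 = 573.61 RPM
chain 109/34 = 3.2059 → 573.61/3.2059 = 178.93 RPM
gear mesh 13/20 = 0.65 → 178.93/0.65 = 275.27 RPM

275 RPM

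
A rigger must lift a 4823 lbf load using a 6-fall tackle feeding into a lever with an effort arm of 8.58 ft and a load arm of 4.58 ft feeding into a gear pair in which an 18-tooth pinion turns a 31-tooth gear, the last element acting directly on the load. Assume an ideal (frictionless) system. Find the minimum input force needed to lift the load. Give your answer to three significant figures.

Block-and-tackle MA = number of supporting rope parts = 6.
Lever MA = effort arm / load arm = 8.58/4.58 = 1.8734.
Gear pair MA = 31/18 = 1.7222.
Combined ideal MA = 6 × 1.8734 × 1.7222 = 19.358.
Effort = load / MA = 4823 / 19.358 = 249.15 lbf.

249 lbf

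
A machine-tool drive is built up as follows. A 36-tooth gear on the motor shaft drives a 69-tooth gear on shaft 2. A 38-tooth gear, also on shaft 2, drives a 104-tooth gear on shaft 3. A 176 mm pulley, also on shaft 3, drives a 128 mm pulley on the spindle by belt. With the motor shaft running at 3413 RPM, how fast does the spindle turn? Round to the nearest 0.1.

gear mesh 69/36 = 1.9167 → 3413/1.9167 = 1780.7 RPM
gear mesh 104/38 = 2.7368 → 1780.7/2.7368 = 650.64 RPM
belt 128/176 = 0.72727 → 650.64/0.72727 = 894.63 RPM

894.6 RPM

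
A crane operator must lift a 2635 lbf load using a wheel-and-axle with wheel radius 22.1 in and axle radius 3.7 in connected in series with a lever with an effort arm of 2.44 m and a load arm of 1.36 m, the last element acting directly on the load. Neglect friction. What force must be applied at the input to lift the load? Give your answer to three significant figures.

Wheel-and-axle MA = R/r = 22.1/3.7 = 5.973.
Lever MA = effort arm / load arm = 2.44/1.36 = 1.7941.
Combined ideal MA = 5.973 × 1.7941 = 10.716.
Effort = load / MA = 2635 / 10.716 = 245.89 lbf.

246 lbf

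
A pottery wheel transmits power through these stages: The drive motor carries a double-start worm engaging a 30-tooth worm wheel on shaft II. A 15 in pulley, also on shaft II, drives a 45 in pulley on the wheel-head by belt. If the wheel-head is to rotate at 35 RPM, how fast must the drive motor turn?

1575 RPM

Overall ratio R = 15 × 3 = 45.
Required input speed = output speed × R = 35 × 45 = 1575 RPM.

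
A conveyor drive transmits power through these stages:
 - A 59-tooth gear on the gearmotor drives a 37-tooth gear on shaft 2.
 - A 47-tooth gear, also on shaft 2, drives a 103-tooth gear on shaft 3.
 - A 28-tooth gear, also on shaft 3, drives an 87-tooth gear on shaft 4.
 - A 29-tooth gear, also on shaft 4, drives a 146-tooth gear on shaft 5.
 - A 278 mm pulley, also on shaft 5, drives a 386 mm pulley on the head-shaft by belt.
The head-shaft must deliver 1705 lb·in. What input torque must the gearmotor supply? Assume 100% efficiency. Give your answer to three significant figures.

Overall ratio R = 0.62712 × 2.1915 × 3.1071 × 5.0345 × 1.3885 = 29.85.
Input torque = output torque / R = 1705 / 29.85 = 57.118 lb·in.

57.1 lb·in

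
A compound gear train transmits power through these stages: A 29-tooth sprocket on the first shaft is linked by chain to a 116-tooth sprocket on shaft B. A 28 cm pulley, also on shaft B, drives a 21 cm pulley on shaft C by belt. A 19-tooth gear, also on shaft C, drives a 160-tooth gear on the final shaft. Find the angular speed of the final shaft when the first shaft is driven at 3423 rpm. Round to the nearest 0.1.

135.5 rpm

Chain: ratio = 116/29 = 4, so shaft B turns at 3423 / 4 = 855.75 rpm.
Belt: ratio = 21/28 = 0.75, so shaft C turns at 855.75 / 0.75 = 1141 rpm.
Gear mesh: ratio = 160/19 = 8.4211, so the final shaft turns at 1141 / 8.4211 = 135.49 rpm.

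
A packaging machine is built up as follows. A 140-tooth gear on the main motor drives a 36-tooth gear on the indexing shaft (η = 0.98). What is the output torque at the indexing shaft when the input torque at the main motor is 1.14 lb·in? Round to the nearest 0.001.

0.287 lb·in

After the gear mesh (36/140): 1.14 × 0.25714 × 0.98 = 0.28728 lb·in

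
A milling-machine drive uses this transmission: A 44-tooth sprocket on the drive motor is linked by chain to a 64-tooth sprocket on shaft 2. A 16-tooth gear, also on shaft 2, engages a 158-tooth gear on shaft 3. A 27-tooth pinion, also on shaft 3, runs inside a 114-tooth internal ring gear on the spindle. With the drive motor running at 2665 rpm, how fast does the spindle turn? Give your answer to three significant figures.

chain 64/44 = 1.4545 → 2665/1.4545 = 1832.2 rpm
gear mesh 158/16 = 9.875 → 1832.2/9.875 = 185.54 rpm
internal gear 114/27 = 4.2222 → 185.54/4.2222 = 43.943 rpm

43.9 rpm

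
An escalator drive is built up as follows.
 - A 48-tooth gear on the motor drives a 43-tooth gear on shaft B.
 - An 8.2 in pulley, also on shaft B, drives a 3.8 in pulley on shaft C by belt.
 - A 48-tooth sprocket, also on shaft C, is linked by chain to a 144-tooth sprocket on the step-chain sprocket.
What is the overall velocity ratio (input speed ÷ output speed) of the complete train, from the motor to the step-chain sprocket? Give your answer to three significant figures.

1.25

Each stage contributes driven/driver: gear mesh 43/48 = 0.89583, belt 3.8/8.2 = 0.46341, chain 144/48 = 3.
Overall: 0.89583 × 0.46341 × 3 = 1.2454.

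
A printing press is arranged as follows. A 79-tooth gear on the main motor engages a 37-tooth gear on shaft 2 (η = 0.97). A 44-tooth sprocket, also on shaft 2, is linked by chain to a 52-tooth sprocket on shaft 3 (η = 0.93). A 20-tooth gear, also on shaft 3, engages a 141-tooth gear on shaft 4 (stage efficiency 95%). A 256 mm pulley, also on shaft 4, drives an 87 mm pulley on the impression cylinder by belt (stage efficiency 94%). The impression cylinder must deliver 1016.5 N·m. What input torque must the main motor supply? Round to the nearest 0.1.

951.5 N·m

Overall ratio R = 0.46835 × 1.1818 × 7.05 × 0.33984 = 1.3262; overall efficiency η = 0.97 × 0.93 × 0.95 × 0.94 = 0.8056.
Input torque = output torque / (R × η) = 1016.5 / (1.3262 × 0.8056) = 951.5 N·m.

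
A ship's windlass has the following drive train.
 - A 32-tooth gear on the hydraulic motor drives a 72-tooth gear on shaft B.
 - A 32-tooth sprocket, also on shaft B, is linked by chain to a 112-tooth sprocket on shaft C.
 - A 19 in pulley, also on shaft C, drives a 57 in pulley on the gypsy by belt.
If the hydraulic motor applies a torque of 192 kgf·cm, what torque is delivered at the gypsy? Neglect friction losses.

4536 kgf·cm

Gear mesh: ratio = 72/32 = 2.25; torque at shaft B = 192 × 2.25 = 432 kgf·cm.
Chain: ratio = 112/32 = 3.5; torque at shaft C = 432 × 3.5 = 1512 kgf·cm.
Belt: ratio = 57/19 = 3; torque at the gypsy = 1512 × 3 = 4536 kgf·cm.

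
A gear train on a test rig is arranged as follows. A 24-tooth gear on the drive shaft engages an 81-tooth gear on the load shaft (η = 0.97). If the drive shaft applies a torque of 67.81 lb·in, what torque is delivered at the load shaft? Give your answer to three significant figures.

222 lb·in

Gear mesh: ratio = 81/24 = 3.375; torque at the load shaft = 67.81 × 3.375 × 0.97 = 221.99 lb·in.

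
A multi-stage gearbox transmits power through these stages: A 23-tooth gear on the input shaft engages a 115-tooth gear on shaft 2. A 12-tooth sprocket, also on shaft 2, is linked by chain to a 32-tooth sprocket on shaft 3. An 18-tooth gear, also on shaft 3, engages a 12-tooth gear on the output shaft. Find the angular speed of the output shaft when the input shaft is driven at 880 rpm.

gear mesh 115/23 = 5 → 880/5 = 176 rpm
chain 32/12 = 2.6667 → 176/2.6667 = 66 rpm
gear mesh 12/18 = 0.66667 → 66/0.66667 = 99 rpm

99 rpm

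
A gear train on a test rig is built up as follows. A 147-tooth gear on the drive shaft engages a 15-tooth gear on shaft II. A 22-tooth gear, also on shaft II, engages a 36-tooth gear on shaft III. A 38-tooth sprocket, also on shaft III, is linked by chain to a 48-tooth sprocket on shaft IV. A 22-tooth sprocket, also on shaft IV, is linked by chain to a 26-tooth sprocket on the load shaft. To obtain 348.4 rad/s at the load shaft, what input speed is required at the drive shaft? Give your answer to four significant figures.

86.84 rad/s

Overall ratio R = 0.10204 × 1.6364 × 1.2632 × 1.1818 = 0.24927.
Required input speed = output speed × R = 348.4 × 0.24927 = 86.844 rad/s.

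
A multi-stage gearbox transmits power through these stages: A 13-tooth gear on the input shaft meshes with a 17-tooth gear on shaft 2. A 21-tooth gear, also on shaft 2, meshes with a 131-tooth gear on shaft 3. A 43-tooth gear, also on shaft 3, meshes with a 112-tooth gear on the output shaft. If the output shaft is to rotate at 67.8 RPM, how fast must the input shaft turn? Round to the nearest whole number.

Overall ratio R = 1.3077 × 6.2381 × 2.6047 = 21.247.
Required input speed = output speed × R = 67.8 × 21.247 = 1440.6 RPM.

1441 RPM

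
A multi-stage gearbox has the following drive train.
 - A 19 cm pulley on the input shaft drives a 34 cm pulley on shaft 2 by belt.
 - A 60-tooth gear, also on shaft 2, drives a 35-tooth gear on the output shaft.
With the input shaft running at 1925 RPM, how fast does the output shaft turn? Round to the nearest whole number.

1844 RPM

the input shaft → shaft 2 (belt, 34/19): 1925 ÷ 1.7895 = 1075.7 RPM
shaft 2 → the output shaft (gear mesh, 35/60): 1075.7 ÷ 0.58333 = 1844.1 RPM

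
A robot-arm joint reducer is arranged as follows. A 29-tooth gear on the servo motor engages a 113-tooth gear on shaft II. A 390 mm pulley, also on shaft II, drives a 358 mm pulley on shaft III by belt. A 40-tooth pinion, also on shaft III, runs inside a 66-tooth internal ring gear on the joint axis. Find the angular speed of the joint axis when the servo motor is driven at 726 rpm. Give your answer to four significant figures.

123.0 rpm

Gear mesh: ratio = 113/29 = 3.8966, so shaft II turns at 726 / 3.8966 = 186.32 rpm.
Belt: ratio = 358/390 = 0.91795, so shaft III turns at 186.32 / 0.91795 = 202.97 rpm.
Internal gear: ratio = 66/40 = 1.65, so the joint axis turns at 202.97 / 1.65 = 123.01 rpm.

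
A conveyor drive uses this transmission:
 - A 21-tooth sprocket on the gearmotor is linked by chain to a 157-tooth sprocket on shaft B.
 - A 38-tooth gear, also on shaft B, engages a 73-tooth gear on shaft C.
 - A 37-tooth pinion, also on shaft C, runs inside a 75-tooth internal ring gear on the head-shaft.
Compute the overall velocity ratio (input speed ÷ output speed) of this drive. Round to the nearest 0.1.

29.1

Each stage contributes driven/driver: chain 157/21 = 7.4762, gear mesh 73/38 = 1.9211, internal gear 75/37 = 2.027.
Overall: 7.4762 × 1.9211 × 2.027 = 29.112.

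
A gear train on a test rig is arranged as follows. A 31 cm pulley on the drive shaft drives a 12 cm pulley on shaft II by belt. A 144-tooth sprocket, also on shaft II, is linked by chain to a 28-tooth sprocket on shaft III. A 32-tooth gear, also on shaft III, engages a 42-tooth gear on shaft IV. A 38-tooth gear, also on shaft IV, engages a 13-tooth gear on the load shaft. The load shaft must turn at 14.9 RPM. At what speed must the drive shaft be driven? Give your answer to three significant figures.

0.504 RPM

Overall ratio R = 0.3871 × 0.19444 × 1.3125 × 0.34211 = 0.033797.
Required input speed = output speed × R = 14.9 × 0.033797 = 0.50357 RPM.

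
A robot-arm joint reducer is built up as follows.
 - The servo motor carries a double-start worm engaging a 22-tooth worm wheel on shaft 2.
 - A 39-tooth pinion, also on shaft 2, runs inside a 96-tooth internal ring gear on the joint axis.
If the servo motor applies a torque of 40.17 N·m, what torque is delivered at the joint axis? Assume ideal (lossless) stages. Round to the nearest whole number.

worm 22/2 = 11 → τ = 40.17·11 = 441.87 N·m
internal gear 96/39 = 2.4615 → τ = 441.87·2.4615 = 1087.7 N·m

1088 N·m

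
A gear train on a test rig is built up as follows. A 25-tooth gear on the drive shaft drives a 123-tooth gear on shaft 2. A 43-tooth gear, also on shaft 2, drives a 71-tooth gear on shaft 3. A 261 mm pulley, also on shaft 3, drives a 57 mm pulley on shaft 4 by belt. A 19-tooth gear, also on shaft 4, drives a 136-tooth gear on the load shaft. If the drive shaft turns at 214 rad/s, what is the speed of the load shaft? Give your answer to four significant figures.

the drive shaft → shaft 2 (gear mesh, 123/25): 214 ÷ 4.92 = 43.496 rad/s
shaft 2 → shaft 3 (gear mesh, 71/43): 43.496 ÷ 1.6512 = 26.343 rad/s
shaft 3 → shaft 4 (belt, 57/261): 26.343 ÷ 0.21839 = 120.62 rad/s
shaft 4 → the load shaft (gear mesh, 136/19): 120.62 ÷ 7.1579 = 16.852 rad/s

16.85 rad/s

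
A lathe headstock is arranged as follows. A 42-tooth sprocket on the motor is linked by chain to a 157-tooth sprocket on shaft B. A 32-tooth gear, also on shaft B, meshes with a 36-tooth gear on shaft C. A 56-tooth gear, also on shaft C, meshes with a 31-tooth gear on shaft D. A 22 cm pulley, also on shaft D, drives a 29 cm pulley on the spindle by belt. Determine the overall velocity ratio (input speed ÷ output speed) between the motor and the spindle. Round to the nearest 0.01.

3.07

Each stage contributes driven/driver: chain 157/42 = 3.7381, gear mesh 36/32 = 1.125, gear mesh 31/56 = 0.55357, belt 29/22 = 1.3182.
Overall: 3.7381 × 1.125 × 0.55357 × 1.3182 = 3.0687.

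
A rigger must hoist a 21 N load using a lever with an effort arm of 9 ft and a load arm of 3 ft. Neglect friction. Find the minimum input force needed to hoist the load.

Lever MA = effort arm / load arm = 9/3 = 3.
Effort = load / MA = 21 / 3 = 7 N.

7 N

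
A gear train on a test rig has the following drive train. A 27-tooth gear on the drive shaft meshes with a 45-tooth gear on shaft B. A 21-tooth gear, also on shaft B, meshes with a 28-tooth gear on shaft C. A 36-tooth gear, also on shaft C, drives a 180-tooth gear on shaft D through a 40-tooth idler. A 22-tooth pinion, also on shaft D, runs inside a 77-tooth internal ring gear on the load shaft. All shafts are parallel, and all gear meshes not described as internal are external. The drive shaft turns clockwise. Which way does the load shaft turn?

the drive shaft → shaft B: external mesh, 1 reversal → CCW.
shaft B → shaft C: external mesh, 1 reversal → CW.
shaft C → shaft D: driver → idler → driven is 2 external meshes, 2 reversals → CW.
shaft D → the load shaft: internal mesh, same direction → CW.
4 reversals in total — an even number — so the load shaft turns the same way as the drive shaft.

clockwise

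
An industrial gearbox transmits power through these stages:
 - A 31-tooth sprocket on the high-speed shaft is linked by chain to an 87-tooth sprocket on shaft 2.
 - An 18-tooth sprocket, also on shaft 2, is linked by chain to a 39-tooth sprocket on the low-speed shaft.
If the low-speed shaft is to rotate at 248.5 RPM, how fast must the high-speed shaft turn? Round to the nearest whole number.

Overall ratio R = 2.8065 × 2.1667 = 6.0806.
Required input speed = output speed × R = 248.5 × 6.0806 = 1511 RPM.

1511 RPM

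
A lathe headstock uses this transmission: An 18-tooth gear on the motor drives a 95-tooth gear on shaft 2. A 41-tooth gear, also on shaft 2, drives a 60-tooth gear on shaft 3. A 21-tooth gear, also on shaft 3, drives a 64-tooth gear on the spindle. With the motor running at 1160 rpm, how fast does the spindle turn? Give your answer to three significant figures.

the motor → shaft 2 (gear mesh, 95/18): 1160 ÷ 5.2778 = 219.79 rpm
shaft 2 → shaft 3 (gear mesh, 60/41): 219.79 ÷ 1.4634 = 150.19 rpm
shaft 3 → the spindle (gear mesh, 64/21): 150.19 ÷ 3.0476 = 49.281 rpm

49.3 rpm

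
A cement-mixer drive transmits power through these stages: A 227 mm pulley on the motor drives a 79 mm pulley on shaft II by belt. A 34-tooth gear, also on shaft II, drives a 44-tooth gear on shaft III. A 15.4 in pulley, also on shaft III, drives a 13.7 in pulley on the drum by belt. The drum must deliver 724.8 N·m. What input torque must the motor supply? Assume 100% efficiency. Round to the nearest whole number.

Overall ratio R = 0.34802 × 1.2941 × 0.88961 = 0.40066.
Input torque = output torque / R = 724.8 / 0.40066 = 1809 N·m.

1809 N·m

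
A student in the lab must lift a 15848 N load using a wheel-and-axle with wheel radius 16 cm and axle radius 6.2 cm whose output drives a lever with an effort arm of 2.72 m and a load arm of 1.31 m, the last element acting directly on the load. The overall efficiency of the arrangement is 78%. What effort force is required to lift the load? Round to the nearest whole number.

Wheel-and-axle MA = R/r = 16/6.2 = 2.5806.
Lever MA = effort arm / load arm = 2.72/1.31 = 2.0763.
Combined ideal MA = 2.5806 × 2.0763 = 5.3583.
Actual MA = 5.3583 × 0.78 = 4.1795.
Effort = load / actual MA = 15848 / 4.1795 = 3791.9 N.

3792 N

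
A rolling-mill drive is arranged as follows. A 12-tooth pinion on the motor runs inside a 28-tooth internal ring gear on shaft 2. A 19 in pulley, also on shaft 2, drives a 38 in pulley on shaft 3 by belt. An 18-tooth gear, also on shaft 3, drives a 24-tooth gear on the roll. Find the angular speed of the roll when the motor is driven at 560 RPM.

Internal gear: ratio = 28/12 = 2.3333, so shaft 2 turns at 560 / 2.3333 = 240 RPM.
Belt: ratio = 38/19 = 2, so shaft 3 turns at 240 / 2 = 120 RPM.
Gear mesh: ratio = 24/18 = 1.3333, so the roll turns at 120 / 1.3333 = 90 RPM.

90 RPM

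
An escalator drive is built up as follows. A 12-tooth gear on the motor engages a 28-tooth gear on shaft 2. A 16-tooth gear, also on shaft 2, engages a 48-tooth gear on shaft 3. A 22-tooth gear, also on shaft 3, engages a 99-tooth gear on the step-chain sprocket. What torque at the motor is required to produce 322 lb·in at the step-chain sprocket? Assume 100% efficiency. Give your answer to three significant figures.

Overall ratio R = 2.3333 × 3 × 4.5 = 31.5.
Input torque = output torque / R = 322 / 31.5 = 10.222 lb·in.

10.2 lb·in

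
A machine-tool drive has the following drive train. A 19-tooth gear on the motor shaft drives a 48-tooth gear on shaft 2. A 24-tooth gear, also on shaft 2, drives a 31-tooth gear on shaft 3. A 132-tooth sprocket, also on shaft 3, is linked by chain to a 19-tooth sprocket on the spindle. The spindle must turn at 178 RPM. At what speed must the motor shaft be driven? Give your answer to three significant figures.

Overall ratio R = 2.5263 × 1.2917 × 0.14394 = 0.4697.
Required input speed = output speed × R = 178 × 0.4697 = 83.606 RPM.

83.6 RPM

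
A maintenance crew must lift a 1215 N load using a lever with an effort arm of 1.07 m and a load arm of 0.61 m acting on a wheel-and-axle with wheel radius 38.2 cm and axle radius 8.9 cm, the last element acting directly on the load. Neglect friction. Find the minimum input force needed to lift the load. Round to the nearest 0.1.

Lever MA = effort arm / load arm = 1.07/0.61 = 1.7541.
Wheel-and-axle MA = R/r = 38.2/8.9 = 4.2921.
Combined ideal MA = 1.7541 × 4.2921 = 7.5288.
Effort = load / MA = 1215 / 7.5288 = 161.38 N.

161.4 N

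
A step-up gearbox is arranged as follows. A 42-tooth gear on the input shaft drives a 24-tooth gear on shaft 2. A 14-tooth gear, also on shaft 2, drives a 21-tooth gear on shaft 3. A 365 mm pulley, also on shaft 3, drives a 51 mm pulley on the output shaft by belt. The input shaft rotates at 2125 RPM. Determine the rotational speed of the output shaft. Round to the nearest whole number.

Gear mesh: ratio = 24/42 = 0.57143, so shaft 2 turns at 2125 / 0.57143 = 3718.8 RPM.
Gear mesh: ratio = 21/14 = 1.5, so shaft 3 turns at 3718.8 / 1.5 = 2479.2 RPM.
Belt: ratio = 51/365 = 0.13973, so the output shaft turns at 2479.2 / 0.13973 = 17743 RPM.

17743 RPM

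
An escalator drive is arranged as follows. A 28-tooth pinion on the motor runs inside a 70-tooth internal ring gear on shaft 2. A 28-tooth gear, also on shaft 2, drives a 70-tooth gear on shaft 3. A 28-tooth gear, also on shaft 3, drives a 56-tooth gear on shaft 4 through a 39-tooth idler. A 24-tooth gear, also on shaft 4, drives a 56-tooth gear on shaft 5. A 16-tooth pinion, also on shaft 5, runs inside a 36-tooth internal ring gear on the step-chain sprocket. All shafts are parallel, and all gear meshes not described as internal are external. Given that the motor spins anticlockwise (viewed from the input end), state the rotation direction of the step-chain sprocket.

anticlockwise

the motor → shaft 2: internal mesh, same direction → CCW.
shaft 2 → shaft 3: external mesh, 1 reversal → CW.
shaft 3 → shaft 4: driver → idler → driven is 2 external meshes, 2 reversals → CW.
shaft 4 → shaft 5: external mesh, 1 reversal → CCW.
shaft 5 → the step-chain sprocket: internal mesh, same direction → CCW.
4 reversals in total — an even number — so the step-chain sprocket turns the same way as the motor.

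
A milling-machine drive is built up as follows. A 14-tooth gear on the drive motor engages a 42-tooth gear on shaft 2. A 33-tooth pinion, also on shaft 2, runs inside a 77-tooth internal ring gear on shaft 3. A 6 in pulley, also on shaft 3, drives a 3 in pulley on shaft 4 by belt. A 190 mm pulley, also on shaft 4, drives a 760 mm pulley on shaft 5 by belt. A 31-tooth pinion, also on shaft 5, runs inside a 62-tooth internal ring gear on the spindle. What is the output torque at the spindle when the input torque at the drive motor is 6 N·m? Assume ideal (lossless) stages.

168 N·m

gear mesh 42/14 = 3 → τ = 6·3 = 18 N·m
internal gear 77/33 = 2.3333 → τ = 18·2.3333 = 42 N·m
belt 3/6 = 0.5 → τ = 42·0.5 = 21 N·m
belt 760/190 = 4 → τ = 21·4 = 84 N·m
internal gear 62/31 = 2 → τ = 84·2 = 168 N·m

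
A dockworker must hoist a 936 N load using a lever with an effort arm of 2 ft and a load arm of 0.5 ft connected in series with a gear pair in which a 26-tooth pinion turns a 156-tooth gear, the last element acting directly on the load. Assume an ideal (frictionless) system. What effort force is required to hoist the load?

Lever MA = effort arm / load arm = 2/0.5 = 4.
Gear pair MA = 156/26 = 6.
Combined ideal MA = 4 × 6 = 24.
Effort = load / MA = 936 / 24 = 39 N.

39 N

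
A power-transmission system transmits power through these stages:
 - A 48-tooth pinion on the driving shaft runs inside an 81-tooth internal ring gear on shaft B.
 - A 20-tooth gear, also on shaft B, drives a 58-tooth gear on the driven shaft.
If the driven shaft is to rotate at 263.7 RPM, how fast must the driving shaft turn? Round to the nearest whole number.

Overall ratio R = 1.6875 × 2.9 = 4.8937.
Required input speed = output speed × R = 263.7 × 4.8937 = 1290.5 RPM.

1290 RPM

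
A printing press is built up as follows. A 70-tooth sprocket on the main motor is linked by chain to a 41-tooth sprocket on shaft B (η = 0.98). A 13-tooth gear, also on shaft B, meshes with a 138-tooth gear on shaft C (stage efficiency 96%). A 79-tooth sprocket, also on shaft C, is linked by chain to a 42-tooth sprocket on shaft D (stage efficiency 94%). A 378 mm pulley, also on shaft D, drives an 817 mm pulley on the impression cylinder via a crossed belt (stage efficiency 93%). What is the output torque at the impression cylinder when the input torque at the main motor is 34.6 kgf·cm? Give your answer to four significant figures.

203.3 kgf·cm

Chain: ratio = 41/70 = 0.58571; torque at shaft B = 34.6 × 0.58571 × 0.98 = 19.86 kgf·cm.
Gear mesh: ratio = 138/13 = 10.615; torque at shaft C = 19.86 × 10.615 × 0.96 = 202.39 kgf·cm.
Chain: ratio = 42/79 = 0.53165; torque at shaft D = 202.39 × 0.53165 × 0.94 = 101.15 kgf·cm.
Belt: ratio = 817/378 = 2.1614; torque at the impression cylinder = 101.15 × 2.1614 × 0.93 = 203.31 kgf·cm.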